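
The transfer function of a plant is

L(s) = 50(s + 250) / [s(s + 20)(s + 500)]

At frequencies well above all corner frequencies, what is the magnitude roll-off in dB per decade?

Each pole contributes −20 dB/decade at high frequency; each zero contributes +20 dB/decade.
Net: 1 zero(s) − 3 pole(s) → -40 dB/decade.

-40 dB/decade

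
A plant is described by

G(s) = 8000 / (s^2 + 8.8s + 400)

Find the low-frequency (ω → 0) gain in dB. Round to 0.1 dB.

26.0 dB

G(0) = 8000 / 400 = 20
20 log₁₀(20) ≈ 26.02 dB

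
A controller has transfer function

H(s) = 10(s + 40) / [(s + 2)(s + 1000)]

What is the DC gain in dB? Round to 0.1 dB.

H(0) = 10·40 / (2·1000) = 0.2
20 log₁₀(0.2) ≈ -13.98 dB

-14.0 dB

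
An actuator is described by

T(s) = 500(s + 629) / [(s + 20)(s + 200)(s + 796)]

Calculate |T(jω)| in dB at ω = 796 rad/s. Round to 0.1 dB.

At s = jω = j796:
zero (s+629): 629 + j796 → |·| = √(629²+796²) = √1029257 ≈ 1014.5, ∠ = arctan(796/629) ≈ 51.68°
pole (s+20): 20 + j796 → |·| = √(20²+796²) = √634016 ≈ 796.25, ∠ = arctan(796/20) ≈ 88.56°
pole (s+200): 200 + j796 → |·| = √(200²+796²) = √673616 ≈ 820.74, ∠ = arctan(796/200) ≈ 75.90°
pole (s+796): 796 + j796 → |·| = √(796²+796²) = √1267232 ≈ 1125.7, ∠ = arctan(796/796) ≈ 45.00°
|T| = 500 · 1014.5 / 7.3566e+08 ≈ 0.00068952
Gain = 20 log₁₀(0.00068952) ≈ -63.23 dB

-63.2 dB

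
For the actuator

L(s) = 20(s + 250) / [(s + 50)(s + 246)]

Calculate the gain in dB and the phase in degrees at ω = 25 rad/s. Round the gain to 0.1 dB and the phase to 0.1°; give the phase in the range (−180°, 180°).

-8.8 dB, -26.7°

At s = jω = j25:
zero (s+250): 250 + j25 → |·| = √(250²+25²) = √63125 ≈ 251.25, ∠ = arctan(25/250) ≈ 5.71°
pole (s+50): 50 + j25 → |·| = √(50²+25²) = √3125 ≈ 55.902, ∠ = arctan(25/50) ≈ 26.57°
pole (s+246): 246 + j25 → |·| = √(246²+25²) = √61141 ≈ 247.27, ∠ = arctan(25/246) ≈ 5.80°
|L| = 20 · 251.25 / 13823 ≈ 0.36352
Gain = 20 log₁₀(0.36352) ≈ -8.79 dB
∠L = 5.71° − 32.37° = -26.66°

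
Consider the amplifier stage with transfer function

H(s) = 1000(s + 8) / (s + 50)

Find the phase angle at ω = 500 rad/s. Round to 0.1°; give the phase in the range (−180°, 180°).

4.8°

At s = jω = j500:
zero (s+8): 8 + j500 → |·| = √(8²+500²) = √250064 ≈ 500.06, ∠ = arctan(500/8) ≈ 89.08°
pole (s+50): 50 + j500 → |·| = √(50²+500²) = √252500 ≈ 502.49, ∠ = arctan(500/50) ≈ 84.29°
∠H = 89.08° − 84.29° = 4.79°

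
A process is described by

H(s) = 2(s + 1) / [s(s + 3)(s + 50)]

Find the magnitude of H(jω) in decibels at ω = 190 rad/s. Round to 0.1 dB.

-85.4 dB

At s = jω = j190:
zero (s+1): 1 + j190 → |·| = √(1²+190²) = √36101 ≈ 190, ∠ = arctan(190/1) ≈ 89.70°
pole (s+3): 3 + j190 → |·| = √(3²+190²) = √36109 ≈ 190.02, ∠ = arctan(190/3) ≈ 89.10°
pole (s+50): 50 + j190 → |·| = √(50²+190²) = √38600 ≈ 196.47, ∠ = arctan(190/50) ≈ 75.26°
pole at origin: |s| = 190, ∠ = 90.00° (in denominator)
|H| = 2 · 190 / 7.0933e+06 ≈ 5.3572e-05
Gain = 20 log₁₀(5.3572e-05) ≈ -85.42 dB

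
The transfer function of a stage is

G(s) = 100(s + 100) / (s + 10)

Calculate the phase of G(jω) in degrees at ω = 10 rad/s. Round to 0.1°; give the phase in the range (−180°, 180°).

At s = jω = j10:
zero (s+100): 100 + j10 → |·| = √(100²+10²) = √10100 ≈ 100.5, ∠ = arctan(10/100) ≈ 5.71°
pole (s+10): 10 + j10 → |·| = √(10²+10²) = √200 ≈ 14.142, ∠ = arctan(10/10) ≈ 45.00°
∠G = 5.71° − 45.00° = -39.29°

-39.3°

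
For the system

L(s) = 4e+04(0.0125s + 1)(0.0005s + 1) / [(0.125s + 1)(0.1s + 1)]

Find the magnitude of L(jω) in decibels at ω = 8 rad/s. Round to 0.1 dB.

86.9 dB

At ω = 8 rad/s:
zero (1 + j8·0.0125) = 1 + j0.1 → |·| ≈ 1.005, ∠ ≈ 5.71°
zero (1 + j8·0.0005) = 1 + j0.004 → |·| ≈ 1, ∠ ≈ 0.23°
pole (1 + j8·0.125) = 1 + j1 → |·| ≈ 1.4142, ∠ ≈ 45.00°
pole (1 + j8·0.1) = 1 + j0.8 → |·| ≈ 1.2806, ∠ ≈ 38.66°
|L| = 4e+04 · 1.005 · 1 / (1.4142 · 1.2806) ≈ 22197
Gain = 20 log₁₀(22197) ≈ 86.93 dB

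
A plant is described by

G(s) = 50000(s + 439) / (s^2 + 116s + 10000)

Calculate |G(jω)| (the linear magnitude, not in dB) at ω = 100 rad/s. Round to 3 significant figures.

1.94e+03

At s = jω = j100:
zero (s+439): 439 + j100 → |·| = √(439²+100²) = √202721 ≈ 450.25, ∠ = arctan(100/439) ≈ 12.83°
quadratic: (j100)² + 116·j100 + 10000 = 0 + j11600 → |·| ≈ 11600, ∠ ≈ 90.00°
|G| = 50000 · 450.25 / 11600 ≈ 1940.7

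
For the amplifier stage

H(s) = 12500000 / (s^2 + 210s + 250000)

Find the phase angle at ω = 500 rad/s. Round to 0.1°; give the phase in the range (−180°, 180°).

At s = jω = j500:
quadratic: (j500)² + 210·j500 + 250000 = 0 + j105000 → |·| ≈ 1.05e+05, ∠ ≈ 90.00°
∠H = 0.00° − 90.00° = -90.00°

-90.0°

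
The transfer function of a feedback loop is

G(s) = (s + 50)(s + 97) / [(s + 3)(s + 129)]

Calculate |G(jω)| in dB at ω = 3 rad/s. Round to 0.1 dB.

At s = jω = j3:
zero (s+50): 50 + j3 → |·| = √(50²+3²) = √2509 ≈ 50.09, ∠ = arctan(3/50) ≈ 3.43°
zero (s+97): 97 + j3 → |·| = √(97²+3²) = √9418 ≈ 97.046, ∠ = arctan(3/97) ≈ 1.77°
pole (s+3): 3 + j3 → |·| = √(3²+3²) = √18 ≈ 4.2426, ∠ = arctan(3/3) ≈ 45.00°
pole (s+129): 129 + j3 → |·| = √(129²+3²) = √16650 ≈ 129.03, ∠ = arctan(3/129) ≈ 1.33°
|G| = 1 · 4861 / 547.42 ≈ 8.8798
Gain = 20 log₁₀(8.8798) ≈ 18.97 dB

19.0 dB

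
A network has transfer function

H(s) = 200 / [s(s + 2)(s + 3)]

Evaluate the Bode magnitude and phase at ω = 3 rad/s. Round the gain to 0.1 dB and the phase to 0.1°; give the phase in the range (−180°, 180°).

At s = jω = j3:
pole (s+2): 2 + j3 → |·| = √(2²+3²) = √13 ≈ 3.6056, ∠ = arctan(3/2) ≈ 56.31°
pole (s+3): 3 + j3 → |·| = √(3²+3²) = √18 ≈ 4.2426, ∠ = arctan(3/3) ≈ 45.00°
pole at origin: |s| = 3, ∠ = 90.00° (in denominator)
|H| = 200 / 45.891 ≈ 4.3582
Gain = 20 log₁₀(4.3582) ≈ 12.79 dB
∠H = 0.00° − 191.31° = -191.31° ≡ 168.69° (principal value)

12.8 dB, 168.7°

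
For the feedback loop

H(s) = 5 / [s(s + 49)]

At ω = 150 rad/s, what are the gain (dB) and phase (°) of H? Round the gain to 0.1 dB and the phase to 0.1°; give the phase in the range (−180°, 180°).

-73.5 dB, -161.9°

At s = jω = j150:
pole (s+49): 49 + j150 → |·| = √(49²+150²) = √24901 ≈ 157.8, ∠ = arctan(150/49) ≈ 71.91°
pole at origin: |s| = 150, ∠ = 90.00° (in denominator)
|H| = 5 / 23670 ≈ 0.00021124
Gain = 20 log₁₀(0.00021124) ≈ -73.50 dB
∠H = 0.00° − 161.91° = -161.91°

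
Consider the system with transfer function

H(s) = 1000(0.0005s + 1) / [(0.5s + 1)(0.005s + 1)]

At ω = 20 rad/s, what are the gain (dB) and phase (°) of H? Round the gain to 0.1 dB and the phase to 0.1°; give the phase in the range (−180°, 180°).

39.9 dB, -89.4°

At ω = 20 rad/s:
zero (1 + j20·0.0005) = 1 + j0.01 → |·| ≈ 1, ∠ ≈ 0.57°
pole (1 + j20·0.5) = 1 + j10 → |·| ≈ 10.05, ∠ ≈ 84.29°
pole (1 + j20·0.005) = 1 + j0.1 → |·| ≈ 1.005, ∠ ≈ 5.71°
|H| = 1000 · 1 / (10.05 · 1.005) ≈ 99.007
Gain = 20 log₁₀(99.007) ≈ 39.91 dB
∠H = (0.57°) − (84.29° + 5.71°) = -89.43°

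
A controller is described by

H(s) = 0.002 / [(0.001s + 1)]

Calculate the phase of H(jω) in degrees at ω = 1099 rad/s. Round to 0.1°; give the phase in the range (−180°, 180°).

At ω = 1099 rad/s:
pole (1 + j1099·0.001) = 1 + j1.099 → |·| ≈ 1.4859, ∠ ≈ 47.70°
∠H = (0°) − (47.70°) = -47.70°

-47.7°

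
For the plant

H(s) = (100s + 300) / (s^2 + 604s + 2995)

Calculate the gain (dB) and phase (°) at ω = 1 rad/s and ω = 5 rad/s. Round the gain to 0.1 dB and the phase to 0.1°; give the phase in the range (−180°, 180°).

ω = 1: -19.7 dB, 7.0°; ω = 5: -17.2 dB, 13.6°

Substitute s = j1:
Numerator: 100(j1) + 300 = 300 + j100
Denominator: (j1)^2 + 604(j1) + 2995 = 2994 + j604
|N| = √(300² + 100²) ≈ 316.23, ∠N ≈ 18.43°
|D| = √(2994² + 604²) ≈ 3054.3, ∠D ≈ 11.41°
|H| = 316.23 / 3054.3 ≈ 0.10354
Gain = 20 log₁₀(0.10354) ≈ -19.70 dB
∠H = 18.43° − 11.41° = 7.02°

Substitute s = j5:
Numerator: 100(j5) + 300 = 300 + j500
Denominator: (j5)^2 + 604(j5) + 2995 = 2970 + j3020
|N| = √(300² + 500²) ≈ 583.1, ∠N ≈ 59.04°
|D| = √(2970² + 3020²) ≈ 4235.7, ∠D ≈ 45.48°
|H| = 583.1 / 4235.7 ≈ 0.13766
Gain = 20 log₁₀(0.13766) ≈ -17.22 dB
∠H = 59.04° − 45.48° = 13.56°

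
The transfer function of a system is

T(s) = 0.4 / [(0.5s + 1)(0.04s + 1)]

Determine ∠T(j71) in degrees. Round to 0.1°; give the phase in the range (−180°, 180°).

-159.0°

At ω = 71 rad/s:
pole (1 + j71·0.5) = 1 + j35.5 → |·| ≈ 35.514, ∠ ≈ 88.39°
pole (1 + j71·0.04) = 1 + j2.84 → |·| ≈ 3.0109, ∠ ≈ 70.60°
∠T = (0°) − (88.39° + 70.60°) = -158.99°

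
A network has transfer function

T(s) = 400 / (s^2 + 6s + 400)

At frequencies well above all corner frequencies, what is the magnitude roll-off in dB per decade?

Each pole contributes −20 dB/decade at high frequency; each zero contributes +20 dB/decade.
Net: 0 zero(s) − 2 pole(s) → -40 dB/decade.

-40 dB/decade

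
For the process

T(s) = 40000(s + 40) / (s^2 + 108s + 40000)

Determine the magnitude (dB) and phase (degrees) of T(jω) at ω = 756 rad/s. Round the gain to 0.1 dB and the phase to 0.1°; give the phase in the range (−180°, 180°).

35.0 dB, -84.3°

At s = jω = j756:
zero (s+40): 40 + j756 → |·| = √(40²+756²) = √573136 ≈ 757.06, ∠ = arctan(756/40) ≈ 86.97°
quadratic: (j756)² + 108·j756 + 40000 = -531536 + j81648 → |·| ≈ 5.3777e+05, ∠ ≈ 171.27°
|T| = 40000 · 757.06 / 5.3777e+05 ≈ 56.311
Gain = 20 log₁₀(56.311) ≈ 35.01 dB
∠T = 86.97° − 171.27° = -84.30°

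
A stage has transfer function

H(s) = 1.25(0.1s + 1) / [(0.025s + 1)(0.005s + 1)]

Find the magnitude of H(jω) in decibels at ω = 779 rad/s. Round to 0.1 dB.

At ω = 779 rad/s:
zero (1 + j779·0.1) = 1 + j77.9 → |·| ≈ 77.906, ∠ ≈ 89.26°
pole (1 + j779·0.025) = 1 + j19.475 → |·| ≈ 19.501, ∠ ≈ 87.06°
pole (1 + j779·0.005) = 1 + j3.895 → |·| ≈ 4.0213, ∠ ≈ 75.60°
|H| = 1.25 · 77.906 / (19.501 · 4.0213) ≈ 1.2418
Gain = 20 log₁₀(1.2418) ≈ 1.88 dB

1.9 dB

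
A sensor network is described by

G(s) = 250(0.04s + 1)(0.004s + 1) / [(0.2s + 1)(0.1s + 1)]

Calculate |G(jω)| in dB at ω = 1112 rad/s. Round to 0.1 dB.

6.2 dB

At ω = 1112 rad/s:
zero (1 + j1112·0.04) = 1 + j44.48 → |·| ≈ 44.491, ∠ ≈ 88.71°
zero (1 + j1112·0.004) = 1 + j4.448 → |·| ≈ 4.559, ∠ ≈ 77.33°
pole (1 + j1112·0.2) = 1 + j222.4 → |·| ≈ 222.4, ∠ ≈ 89.74°
pole (1 + j1112·0.1) = 1 + j111.2 → |·| ≈ 111.2, ∠ ≈ 89.48°
|G| = 250 · 44.491 · 4.559 / (222.4 · 111.2) ≈ 2.0504
Gain = 20 log₁₀(2.0504) ≈ 6.24 dB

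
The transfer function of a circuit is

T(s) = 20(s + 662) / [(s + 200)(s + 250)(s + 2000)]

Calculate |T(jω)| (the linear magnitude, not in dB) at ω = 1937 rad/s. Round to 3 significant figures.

At s = jω = j1937:
zero (s+662): 662 + j1937 → |·| = √(662²+1937²) = √4190213 ≈ 2047, ∠ = arctan(1937/662) ≈ 71.13°
pole (s+200): 200 + j1937 → |·| = √(200²+1937²) = √3791969 ≈ 1947.3, ∠ = arctan(1937/200) ≈ 84.10°
pole (s+250): 250 + j1937 → |·| = √(250²+1937²) = √3814469 ≈ 1953.1, ∠ = arctan(1937/250) ≈ 82.65°
pole (s+2000): 2000 + j1937 → |·| = √(2000²+1937²) = √7751969 ≈ 2784.2, ∠ = arctan(1937/2000) ≈ 44.08°
|T| = 20 · 2047 / 1.0589e+10 ≈ 3.8663e-06

3.87e-06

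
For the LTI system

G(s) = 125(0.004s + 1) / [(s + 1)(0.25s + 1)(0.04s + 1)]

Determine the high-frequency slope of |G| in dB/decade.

Each pole contributes −20 dB/decade at high frequency; each zero contributes +20 dB/decade.
Net: 1 zero(s) − 3 pole(s) → -40 dB/decade.

-40 dB/decade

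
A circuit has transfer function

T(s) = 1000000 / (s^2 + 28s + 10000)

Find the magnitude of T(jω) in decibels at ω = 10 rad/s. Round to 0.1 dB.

40.1 dB

At s = jω = j10:
quadratic: (j10)² + 28·j10 + 10000 = 9900 + j280 → |·| ≈ 9904, ∠ ≈ 1.62°
|T| = 1000000 / 9904 ≈ 100.97
Gain = 20 log₁₀(100.97) ≈ 40.08 dB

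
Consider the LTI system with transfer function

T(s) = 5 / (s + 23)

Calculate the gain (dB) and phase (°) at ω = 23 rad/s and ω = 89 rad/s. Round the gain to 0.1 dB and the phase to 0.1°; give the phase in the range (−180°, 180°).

Substitute s = j23:
Numerator: 5 = 5 + j0
Denominator: (j23) + 23 = 23 + j23
|N| = √(5² + 0²) ≈ 5, ∠N ≈ 0.00°
|D| = √(23² + 23²) ≈ 32.527, ∠D ≈ 45.00°
|T| = 5 / 32.527 ≈ 0.15372
Gain = 20 log₁₀(0.15372) ≈ -16.27 dB
∠T = 0.00° − 45.00° = -45.00°

Substitute s = j89:
Numerator: 5 = 5 + j0
Denominator: (j89) + 23 = 23 + j89
|N| = √(5² + 0²) ≈ 5, ∠N ≈ 0.00°
|D| = √(23² + 89²) ≈ 91.924, ∠D ≈ 75.51°
|T| = 5 / 91.924 ≈ 0.054393
Gain = 20 log₁₀(0.054393) ≈ -25.29 dB
∠T = 0.00° − 75.51° = -75.51°

ω = 23: -16.3 dB, -45.0°; ω = 89: -25.3 dB, -75.5°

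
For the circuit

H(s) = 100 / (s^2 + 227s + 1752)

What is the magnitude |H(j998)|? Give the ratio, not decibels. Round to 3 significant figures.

Substitute s = j998:
Numerator: 100 = 100 + j0
Denominator: (j998)^2 + 227(j998) + 1752 = -994252 + j226546
|N| = √(100² + 0²) ≈ 100, ∠N ≈ 0.00°
|D| = √(994252² + 226546²) ≈ 1.0197e+06, ∠D ≈ 167.16°
|H| = 100 / 1.0197e+06 ≈ 9.8068e-05

9.81e-05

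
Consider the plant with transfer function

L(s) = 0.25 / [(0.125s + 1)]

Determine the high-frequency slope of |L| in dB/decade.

-20 dB/decade

Each pole contributes −20 dB/decade at high frequency; each zero contributes +20 dB/decade.
Net: 0 zero(s) − 1 pole(s) → -20 dB/decade.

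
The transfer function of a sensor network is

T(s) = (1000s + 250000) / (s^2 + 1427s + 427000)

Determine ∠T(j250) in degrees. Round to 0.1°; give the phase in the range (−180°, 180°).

0.6°

Substitute s = j250:
Numerator: 1000(j250) + 250000 = 250000 + j250000
Denominator: (j250)^2 + 1427(j250) + 427000 = 364500 + j356750
|N| = √(250000² + 250000²) ≈ 3.5355e+05, ∠N ≈ 45.00°
|D| = √(364500² + 356750²) ≈ 5.1003e+05, ∠D ≈ 44.38°
∠T = 45.00° − 44.38° = 0.62°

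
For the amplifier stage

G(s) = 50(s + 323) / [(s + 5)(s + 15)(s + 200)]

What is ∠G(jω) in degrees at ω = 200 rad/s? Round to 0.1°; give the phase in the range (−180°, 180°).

At s = jω = j200:
zero (s+323): 323 + j200 → |·| = √(323²+200²) = √144329 ≈ 379.91, ∠ = arctan(200/323) ≈ 31.77°
pole (s+5): 5 + j200 → |·| = √(5²+200²) = √40025 ≈ 200.06, ∠ = arctan(200/5) ≈ 88.57°
pole (s+15): 15 + j200 → |·| = √(15²+200²) = √40225 ≈ 200.56, ∠ = arctan(200/15) ≈ 85.71°
pole (s+200): 200 + j200 → |·| = √(200²+200²) = √80000 ≈ 282.84, ∠ = arctan(200/200) ≈ 45.00°
∠G = 31.77° − 219.28° = -187.51° ≡ 172.49° (principal value)

172.5°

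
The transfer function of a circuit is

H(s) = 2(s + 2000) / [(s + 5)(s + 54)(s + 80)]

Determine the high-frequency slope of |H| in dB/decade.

Each pole contributes −20 dB/decade at high frequency; each zero contributes +20 dB/decade.
Net: 1 zero(s) − 3 pole(s) → -40 dB/decade.

-40 dB/decade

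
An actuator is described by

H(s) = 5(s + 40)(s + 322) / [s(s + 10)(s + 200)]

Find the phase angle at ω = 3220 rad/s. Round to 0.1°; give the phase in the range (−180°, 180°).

-92.7°

At s = jω = j3220:
zero (s+40): 40 + j3220 → |·| = √(40²+3220²) = √10370000 ≈ 3220.2, ∠ = arctan(3220/40) ≈ 89.29°
zero (s+322): 322 + j3220 → |·| = √(322²+3220²) = √10472084 ≈ 3236.1, ∠ = arctan(3220/322) ≈ 84.29°
pole (s+10): 10 + j3220 → |·| = √(10²+3220²) = √10368500 ≈ 3220, ∠ = arctan(3220/10) ≈ 89.82°
pole (s+200): 200 + j3220 → |·| = √(200²+3220²) = √10408400 ≈ 3226.2, ∠ = arctan(3220/200) ≈ 86.45°
pole at origin: |s| = 3220, ∠ = 90.00° (in denominator)
∠H = 173.58° − 266.27° = -92.69°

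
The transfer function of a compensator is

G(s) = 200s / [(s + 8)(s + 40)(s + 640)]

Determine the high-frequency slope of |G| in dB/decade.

-40 dB/decade

Each pole contributes −20 dB/decade at high frequency; each zero contributes +20 dB/decade.
Net: 1 zero(s) − 3 pole(s) → -40 dB/decade.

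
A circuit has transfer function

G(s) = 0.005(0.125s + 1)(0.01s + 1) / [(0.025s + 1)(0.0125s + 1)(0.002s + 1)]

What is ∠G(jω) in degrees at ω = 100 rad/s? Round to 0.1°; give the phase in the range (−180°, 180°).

-0.4°

At ω = 100 rad/s:
zero (1 + j100·0.125) = 1 + j12.5 → |·| ≈ 12.54, ∠ ≈ 85.43°
zero (1 + j100·0.01) = 1 + j1 → |·| ≈ 1.4142, ∠ ≈ 45.00°
pole (1 + j100·0.025) = 1 + j2.5 → |·| ≈ 2.6926, ∠ ≈ 68.20°
pole (1 + j100·0.0125) = 1 + j1.25 → |·| ≈ 1.6008, ∠ ≈ 51.34°
pole (1 + j100·0.002) = 1 + j0.2 → |·| ≈ 1.0198, ∠ ≈ 11.31°
∠G = (85.43° + 45.00°) − (68.20° + 51.34° + 11.31°) = -0.42°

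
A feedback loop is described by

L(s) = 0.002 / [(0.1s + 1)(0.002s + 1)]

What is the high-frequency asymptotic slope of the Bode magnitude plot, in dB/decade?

Each pole contributes −20 dB/decade at high frequency; each zero contributes +20 dB/decade.
Net: 0 zero(s) − 2 pole(s) → -40 dB/decade.

-40 dB/decade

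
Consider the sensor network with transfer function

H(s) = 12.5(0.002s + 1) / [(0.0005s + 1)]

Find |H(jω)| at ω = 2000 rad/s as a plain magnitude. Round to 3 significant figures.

At ω = 2000 rad/s:
zero (1 + j2000·0.002) = 1 + j4 → |·| ≈ 4.1231, ∠ ≈ 75.96°
pole (1 + j2000·0.0005) = 1 + j1 → |·| ≈ 1.4142, ∠ ≈ 45.00°
|H| = 12.5 · 4.1231 / (1.4142) ≈ 36.444

36.4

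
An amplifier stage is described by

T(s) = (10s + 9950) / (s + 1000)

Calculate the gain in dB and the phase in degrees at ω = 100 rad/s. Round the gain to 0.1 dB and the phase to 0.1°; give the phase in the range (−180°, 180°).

20.0 dB, 0.0°

Substitute s = j100:
Numerator: 10(j100) + 9950 = 9950 + j1000
Denominator: (j100) + 1000 = 1000 + j100
|N| = √(9950² + 1000²) ≈ 10000, ∠N ≈ 5.74°
|D| = √(1000² + 100²) ≈ 1005, ∠D ≈ 5.71°
|T| = 10000 / 1005 ≈ 9.9502
Gain = 20 log₁₀(9.9502) ≈ 19.96 dB
∠T = 5.74° − 5.71° = 0.03°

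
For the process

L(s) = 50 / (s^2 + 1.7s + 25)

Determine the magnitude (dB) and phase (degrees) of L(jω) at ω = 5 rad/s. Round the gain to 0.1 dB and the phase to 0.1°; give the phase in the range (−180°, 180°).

At s = jω = j5:
quadratic: (j5)² + 1.7·j5 + 25 = 0 + j8.5 → |·| ≈ 8.5, ∠ ≈ 90.00°
|L| = 50 / 8.5 ≈ 5.8824
Gain = 20 log₁₀(5.8824) ≈ 15.39 dB
∠L = 0.00° − 90.00° = -90.00°

15.4 dB, -90.0°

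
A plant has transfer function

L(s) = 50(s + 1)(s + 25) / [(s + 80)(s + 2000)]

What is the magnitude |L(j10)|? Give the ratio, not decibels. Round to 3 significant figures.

0.0839

At s = jω = j10:
zero (s+1): 1 + j10 → |·| = √(1²+10²) = √101 ≈ 10.05, ∠ = arctan(10/1) ≈ 84.29°
zero (s+25): 25 + j10 → |·| = √(25²+10²) = √725 ≈ 26.926, ∠ = arctan(10/25) ≈ 21.80°
pole (s+80): 80 + j10 → |·| = √(80²+10²) = √6500 ≈ 80.623, ∠ = arctan(10/80) ≈ 7.13°
pole (s+2000): 2000 + j10 → |·| = √(2000²+10²) = √4000100 ≈ 2000, ∠ = arctan(10/2000) ≈ 0.29°
|L| = 50 · 270.61 / 1.6125e+05 ≈ 0.08391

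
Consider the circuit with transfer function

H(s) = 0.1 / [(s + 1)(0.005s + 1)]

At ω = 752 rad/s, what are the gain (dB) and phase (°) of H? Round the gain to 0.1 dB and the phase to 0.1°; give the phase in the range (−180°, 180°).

At ω = 752 rad/s:
pole (1 + j752·1) = 1 + j752 → |·| ≈ 752, ∠ ≈ 89.92°
pole (1 + j752·0.005) = 1 + j3.76 → |·| ≈ 3.8907, ∠ ≈ 75.11°
|H| = 0.1 · 1 / (752 · 3.8907) ≈ 3.4179e-05
Gain = 20 log₁₀(3.4179e-05) ≈ -89.32 dB
∠H = (0°) − (89.92° + 75.11°) = -165.03°

-89.3 dB, -165.0°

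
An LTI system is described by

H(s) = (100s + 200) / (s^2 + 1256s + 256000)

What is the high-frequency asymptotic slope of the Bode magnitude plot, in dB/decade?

Each pole contributes −20 dB/decade at high frequency; each zero contributes +20 dB/decade.
Net: 1 zero(s) − 2 pole(s) → -20 dB/decade.

-20 dB/decade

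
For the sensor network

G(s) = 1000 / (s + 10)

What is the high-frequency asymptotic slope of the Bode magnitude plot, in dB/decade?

-20 dB/decade

Each pole contributes −20 dB/decade at high frequency; each zero contributes +20 dB/decade.
Net: 0 zero(s) − 1 pole(s) → -20 dB/decade.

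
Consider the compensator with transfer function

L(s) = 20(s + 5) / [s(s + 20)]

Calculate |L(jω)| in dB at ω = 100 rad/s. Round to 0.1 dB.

At s = jω = j100:
zero (s+5): 5 + j100 → |·| = √(5²+100²) = √10025 ≈ 100.12, ∠ = arctan(100/5) ≈ 87.14°
pole (s+20): 20 + j100 → |·| = √(20²+100²) = √10400 ≈ 101.98, ∠ = arctan(100/20) ≈ 78.69°
pole at origin: |s| = 100, ∠ = 90.00° (in denominator)
|L| = 20 · 100.12 / 10198 ≈ 0.19635
Gain = 20 log₁₀(0.19635) ≈ -14.14 dB

-14.1 dB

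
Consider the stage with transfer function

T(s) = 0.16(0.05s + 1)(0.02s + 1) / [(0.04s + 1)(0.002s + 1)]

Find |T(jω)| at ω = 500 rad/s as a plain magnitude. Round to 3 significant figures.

At ω = 500 rad/s:
zero (1 + j500·0.05) = 1 + j25 → |·| ≈ 25.02, ∠ ≈ 87.71°
zero (1 + j500·0.02) = 1 + j10 → |·| ≈ 10.05, ∠ ≈ 84.29°
pole (1 + j500·0.04) = 1 + j20 → |·| ≈ 20.025, ∠ ≈ 87.14°
pole (1 + j500·0.002) = 1 + j1 → |·| ≈ 1.4142, ∠ ≈ 45.00°
|T| = 0.16 · 25.02 · 10.05 / (20.025 · 1.4142) ≈ 1.4207

1.42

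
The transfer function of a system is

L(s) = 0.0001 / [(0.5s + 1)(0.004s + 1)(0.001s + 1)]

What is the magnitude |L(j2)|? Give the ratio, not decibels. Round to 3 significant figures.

7.07e-05

At ω = 2 rad/s:
pole (1 + j2·0.5) = 1 + j1 → |·| ≈ 1.4142, ∠ ≈ 45.00°
pole (1 + j2·0.004) = 1 + j0.008 → |·| ≈ 1, ∠ ≈ 0.46°
pole (1 + j2·0.001) = 1 + j0.002 → |·| ≈ 1, ∠ ≈ 0.11°
|L| = 0.0001 · 1 / (1.4142 · 1 · 1) ≈ 7.0711e-05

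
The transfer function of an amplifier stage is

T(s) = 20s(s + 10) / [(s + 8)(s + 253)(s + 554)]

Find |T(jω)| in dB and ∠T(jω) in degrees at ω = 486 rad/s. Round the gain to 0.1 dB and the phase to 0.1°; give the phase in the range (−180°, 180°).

-32.4 dB, -14.0°

At s = jω = j486:
zero (s+10): 10 + j486 → |·| = √(10²+486²) = √236296 ≈ 486.1, ∠ = arctan(486/10) ≈ 88.82°
zero at origin: s = j486 → |·| = 486, ∠ = 90.00°
pole (s+8): 8 + j486 → |·| = √(8²+486²) = √236260 ≈ 486.07, ∠ = arctan(486/8) ≈ 89.06°
pole (s+253): 253 + j486 → |·| = √(253²+486²) = √300205 ≈ 547.91, ∠ = arctan(486/253) ≈ 62.50°
pole (s+554): 554 + j486 → |·| = √(554²+486²) = √543112 ≈ 736.96, ∠ = arctan(486/554) ≈ 41.26°
|T| = 20 · 2.3624e+05 / 1.9627e+08 ≈ 0.024073
Gain = 20 log₁₀(0.024073) ≈ -32.37 dB
∠T = 178.82° − 192.82° = -14.00°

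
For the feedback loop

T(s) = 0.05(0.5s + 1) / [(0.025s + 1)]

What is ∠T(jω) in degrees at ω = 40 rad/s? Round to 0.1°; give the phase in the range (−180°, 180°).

42.1°

At ω = 40 rad/s:
zero (1 + j40·0.5) = 1 + j20 → |·| ≈ 20.025, ∠ ≈ 87.14°
pole (1 + j40·0.025) = 1 + j1 → |·| ≈ 1.4142, ∠ ≈ 45.00°
∠T = (87.14°) − (45.00°) = 42.14°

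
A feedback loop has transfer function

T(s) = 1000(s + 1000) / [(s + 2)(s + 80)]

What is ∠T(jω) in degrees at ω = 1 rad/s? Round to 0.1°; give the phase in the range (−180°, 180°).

-27.2°

At s = jω = j1:
zero (s+1000): 1000 + j1 → |·| = √(1000²+1²) = √1000001 ≈ 1000, ∠ = arctan(1/1000) ≈ 0.06°
pole (s+2): 2 + j1 → |·| = √(2²+1²) = √5 ≈ 2.2361, ∠ = arctan(1/2) ≈ 26.57°
pole (s+80): 80 + j1 → |·| = √(80²+1²) = √6401 ≈ 80.006, ∠ = arctan(1/80) ≈ 0.72°
∠T = 0.06° − 27.29° = -27.23°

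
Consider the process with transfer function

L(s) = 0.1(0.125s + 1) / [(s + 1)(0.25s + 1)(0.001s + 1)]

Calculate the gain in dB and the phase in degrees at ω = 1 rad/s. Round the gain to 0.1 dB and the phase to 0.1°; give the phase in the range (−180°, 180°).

-23.2 dB, -52.0°

At ω = 1 rad/s:
zero (1 + j1·0.125) = 1 + j0.125 → |·| ≈ 1.0078, ∠ ≈ 7.13°
pole (1 + j1·1) = 1 + j1 → |·| ≈ 1.4142, ∠ ≈ 45.00°
pole (1 + j1·0.25) = 1 + j0.25 → |·| ≈ 1.0308, ∠ ≈ 14.04°
pole (1 + j1·0.001) = 1 + j0.001 → |·| ≈ 1, ∠ ≈ 0.06°
|L| = 0.1 · 1.0078 / (1.4142 · 1.0308 · 1) ≈ 0.069134
Gain = 20 log₁₀(0.069134) ≈ -23.21 dB
∠L = (7.13°) − (45.00° + 14.04° + 0.06°) = -51.97°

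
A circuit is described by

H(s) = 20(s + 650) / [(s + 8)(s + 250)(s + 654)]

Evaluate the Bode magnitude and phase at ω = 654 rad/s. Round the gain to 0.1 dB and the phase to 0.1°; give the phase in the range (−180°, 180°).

At s = jω = j654:
zero (s+650): 650 + j654 → |·| = √(650²+654²) = √850216 ≈ 922.07, ∠ = arctan(654/650) ≈ 45.18°
pole (s+8): 8 + j654 → |·| = √(8²+654²) = √427780 ≈ 654.05, ∠ = arctan(654/8) ≈ 89.30°
pole (s+250): 250 + j654 → |·| = √(250²+654²) = √490216 ≈ 700.15, ∠ = arctan(654/250) ≈ 69.08°
pole (s+654): 654 + j654 → |·| = √(654²+654²) = √855432 ≈ 924.9, ∠ = arctan(654/654) ≈ 45.00°
|H| = 20 · 922.07 / 4.2354e+08 ≈ 4.3541e-05
Gain = 20 log₁₀(4.3541e-05) ≈ -87.22 dB
∠H = 45.18° − 203.38° = -158.20°

-87.2 dB, -158.2°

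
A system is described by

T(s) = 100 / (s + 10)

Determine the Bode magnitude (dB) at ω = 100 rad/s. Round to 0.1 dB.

Substitute s = j100:
Numerator: 100 = 100 + j0
Denominator: (j100) + 10 = 10 + j100
|N| = √(100² + 0²) ≈ 100, ∠N ≈ 0.00°
|D| = √(10² + 100²) ≈ 100.5, ∠D ≈ 84.29°
|T| = 100 / 100.5 ≈ 0.99502
Gain = 20 log₁₀(0.99502) ≈ -0.04 dB

-0.0 dB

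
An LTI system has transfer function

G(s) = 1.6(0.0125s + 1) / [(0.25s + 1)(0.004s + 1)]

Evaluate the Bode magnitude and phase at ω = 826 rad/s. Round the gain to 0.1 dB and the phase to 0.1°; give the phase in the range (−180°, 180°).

-32.7 dB, -78.4°

At ω = 826 rad/s:
zero (1 + j826·0.0125) = 1 + j10.325 → |·| ≈ 10.373, ∠ ≈ 84.47°
pole (1 + j826·0.25) = 1 + j206.5 → |·| ≈ 206.5, ∠ ≈ 89.72°
pole (1 + j826·0.004) = 1 + j3.304 → |·| ≈ 3.452, ∠ ≈ 73.16°
|G| = 1.6 · 10.373 / (206.5 · 3.452) ≈ 0.023283
Gain = 20 log₁₀(0.023283) ≈ -32.66 dB
∠G = (84.47°) − (89.72° + 73.16°) = -78.41°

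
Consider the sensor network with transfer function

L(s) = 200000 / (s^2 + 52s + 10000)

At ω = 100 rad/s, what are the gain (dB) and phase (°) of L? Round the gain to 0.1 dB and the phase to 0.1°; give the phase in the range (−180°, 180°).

At s = jω = j100:
quadratic: (j100)² + 52·j100 + 10000 = 0 + j5200 → |·| ≈ 5200, ∠ ≈ 90.00°
|L| = 200000 / 5200 ≈ 38.462
Gain = 20 log₁₀(38.462) ≈ 31.70 dB
∠L = 0.00° − 90.00° = -90.00°

31.7 dB, -90.0°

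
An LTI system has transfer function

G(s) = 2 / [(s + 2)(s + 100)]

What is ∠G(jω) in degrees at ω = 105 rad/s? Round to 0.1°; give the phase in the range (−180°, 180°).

At s = jω = j105:
pole (s+2): 2 + j105 → |·| = √(2²+105²) = √11029 ≈ 105.02, ∠ = arctan(105/2) ≈ 88.91°
pole (s+100): 100 + j105 → |·| = √(100²+105²) = √21025 ≈ 145, ∠ = arctan(105/100) ≈ 46.40°
∠G = 0.00° − 135.31° = -135.31°

-135.3°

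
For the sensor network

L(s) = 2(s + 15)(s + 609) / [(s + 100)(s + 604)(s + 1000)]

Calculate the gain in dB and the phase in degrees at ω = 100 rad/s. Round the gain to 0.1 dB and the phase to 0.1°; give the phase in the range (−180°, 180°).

-56.9 dB, 30.7°

At s = jω = j100:
zero (s+15): 15 + j100 → |·| = √(15²+100²) = √10225 ≈ 101.12, ∠ = arctan(100/15) ≈ 81.47°
zero (s+609): 609 + j100 → |·| = √(609²+100²) = √380881 ≈ 617.16, ∠ = arctan(100/609) ≈ 9.32°
pole (s+100): 100 + j100 → |·| = √(100²+100²) = √20000 ≈ 141.42, ∠ = arctan(100/100) ≈ 45.00°
pole (s+604): 604 + j100 → |·| = √(604²+100²) = √374816 ≈ 612.22, ∠ = arctan(100/604) ≈ 9.40°
pole (s+1000): 1000 + j100 → |·| = √(1000²+100²) = √1010000 ≈ 1005, ∠ = arctan(100/1000) ≈ 5.71°
|L| = 2 · 62407 / 8.7013e+07 ≈ 0.0014344
Gain = 20 log₁₀(0.0014344) ≈ -56.87 dB
∠L = 90.79° − 60.11° = 30.68°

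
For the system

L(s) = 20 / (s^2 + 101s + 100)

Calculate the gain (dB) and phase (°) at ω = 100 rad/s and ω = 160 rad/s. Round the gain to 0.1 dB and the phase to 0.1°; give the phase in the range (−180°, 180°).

Substitute s = j100:
Numerator: 20 = 20 + j0
Denominator: (j100)^2 + 101(j100) + 100 = -9900 + j10100
|N| = √(20² + 0²) ≈ 20, ∠N ≈ 0.00°
|D| = √(9900² + 10100²) ≈ 14143, ∠D ≈ 134.43°
|L| = 20 / 14143 ≈ 0.0014141
Gain = 20 log₁₀(0.0014141) ≈ -56.99 dB
∠L = 0.00° − 134.43° = -134.43°

Substitute s = j160:
Numerator: 20 = 20 + j0
Denominator: (j160)^2 + 101(j160) + 100 = -25500 + j16160
|N| = √(20² + 0²) ≈ 20, ∠N ≈ 0.00°
|D| = √(25500² + 16160²) ≈ 30189, ∠D ≈ 147.64°
|L| = 20 / 30189 ≈ 0.00066249
Gain = 20 log₁₀(0.00066249) ≈ -63.58 dB
∠L = 0.00° − 147.64° = -147.64°

ω = 100: -57.0 dB, -134.4°; ω = 160: -63.6 dB, -147.6°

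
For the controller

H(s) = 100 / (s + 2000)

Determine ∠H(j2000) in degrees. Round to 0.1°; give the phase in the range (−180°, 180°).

At s = jω = j2000:
pole (s+2000): 2000 + j2000 → |·| = √(2000²+2000²) = √8000000 ≈ 2828.4, ∠ = arctan(2000/2000) ≈ 45.00°
∠H = 0.00° − 45.00° = -45.00°

-45.0°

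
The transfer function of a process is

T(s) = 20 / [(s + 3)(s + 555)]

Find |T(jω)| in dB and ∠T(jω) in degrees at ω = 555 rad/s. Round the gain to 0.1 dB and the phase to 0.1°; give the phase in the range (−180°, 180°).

-86.8 dB, -134.7°

At s = jω = j555:
pole (s+3): 3 + j555 → |·| = √(3²+555²) = √308034 ≈ 555.01, ∠ = arctan(555/3) ≈ 89.69°
pole (s+555): 555 + j555 → |·| = √(555²+555²) = √616050 ≈ 784.89, ∠ = arctan(555/555) ≈ 45.00°
|T| = 20 / 4.3562e+05 ≈ 4.5912e-05
Gain = 20 log₁₀(4.5912e-05) ≈ -86.76 dB
∠T = 0.00° − 134.69° = -134.69°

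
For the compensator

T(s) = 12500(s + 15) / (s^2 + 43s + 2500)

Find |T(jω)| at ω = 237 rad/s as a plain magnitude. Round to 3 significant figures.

54.3

At s = jω = j237:
zero (s+15): 15 + j237 → |·| = √(15²+237²) = √56394 ≈ 237.47, ∠ = arctan(237/15) ≈ 86.38°
quadratic: (j237)² + 43·j237 + 2500 = -53669 + j10191 → |·| ≈ 54628, ∠ ≈ 169.25°
|T| = 12500 · 237.47 / 54628 ≈ 54.338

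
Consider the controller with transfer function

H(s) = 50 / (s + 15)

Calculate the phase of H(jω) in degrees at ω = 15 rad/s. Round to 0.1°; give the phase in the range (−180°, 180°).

-45.0°

Substitute s = j15:
Numerator: 50 = 50 + j0
Denominator: (j15) + 15 = 15 + j15
|N| = √(50² + 0²) ≈ 50, ∠N ≈ 0.00°
|D| = √(15² + 15²) ≈ 21.213, ∠D ≈ 45.00°
∠H = 0.00° − 45.00° = -45.00°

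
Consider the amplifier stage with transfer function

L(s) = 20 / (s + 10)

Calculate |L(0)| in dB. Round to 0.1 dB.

6.0 dB

L(0) = 20 / (10) = 2
20 log₁₀(2) ≈ 6.02 dB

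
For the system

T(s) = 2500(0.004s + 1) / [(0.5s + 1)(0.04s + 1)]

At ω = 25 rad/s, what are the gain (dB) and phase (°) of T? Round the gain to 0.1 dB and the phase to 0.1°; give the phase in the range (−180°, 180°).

At ω = 25 rad/s:
zero (1 + j25·0.004) = 1 + j0.1 → |·| ≈ 1.005, ∠ ≈ 5.71°
pole (1 + j25·0.5) = 1 + j12.5 → |·| ≈ 12.54, ∠ ≈ 85.43°
pole (1 + j25·0.04) = 1 + j1 → |·| ≈ 1.4142, ∠ ≈ 45.00°
|T| = 2500 · 1.005 / (12.54 · 1.4142) ≈ 141.68
Gain = 20 log₁₀(141.68) ≈ 43.03 dB
∠T = (5.71°) − (85.43° + 45.00°) = -124.72°

43.0 dB, -124.7°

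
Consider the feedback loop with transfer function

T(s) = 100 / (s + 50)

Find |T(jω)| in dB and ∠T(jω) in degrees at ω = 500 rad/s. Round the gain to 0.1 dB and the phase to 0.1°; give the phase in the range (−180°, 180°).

Substitute s = j500:
Numerator: 100 = 100 + j0
Denominator: (j500) + 50 = 50 + j500
|N| = √(100² + 0²) ≈ 100, ∠N ≈ 0.00°
|D| = √(50² + 500²) ≈ 502.49, ∠D ≈ 84.29°
|T| = 100 / 502.49 ≈ 0.19901
Gain = 20 log₁₀(0.19901) ≈ -14.02 dB
∠T = 0.00° − 84.29° = -84.29°

-14.0 dB, -84.3°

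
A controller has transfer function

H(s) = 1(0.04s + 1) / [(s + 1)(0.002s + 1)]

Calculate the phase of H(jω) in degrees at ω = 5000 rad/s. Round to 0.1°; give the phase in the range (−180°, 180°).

-84.6°

At ω = 5000 rad/s:
zero (1 + j5000·0.04) = 1 + j200 → |·| ≈ 200, ∠ ≈ 89.71°
pole (1 + j5000·1) = 1 + j5000 → |·| ≈ 5000, ∠ ≈ 89.99°
pole (1 + j5000·0.002) = 1 + j10 → |·| ≈ 10.05, ∠ ≈ 84.29°
∠H = (89.71°) − (89.99° + 84.29°) = -84.57°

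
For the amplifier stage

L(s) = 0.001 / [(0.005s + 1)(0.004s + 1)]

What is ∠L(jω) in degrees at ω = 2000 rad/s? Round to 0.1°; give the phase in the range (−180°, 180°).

At ω = 2000 rad/s:
pole (1 + j2000·0.005) = 1 + j10 → |·| ≈ 10.05, ∠ ≈ 84.29°
pole (1 + j2000·0.004) = 1 + j8 → |·| ≈ 8.0623, ∠ ≈ 82.87°
∠L = (0°) − (84.29° + 82.87°) = -167.16°

-167.2°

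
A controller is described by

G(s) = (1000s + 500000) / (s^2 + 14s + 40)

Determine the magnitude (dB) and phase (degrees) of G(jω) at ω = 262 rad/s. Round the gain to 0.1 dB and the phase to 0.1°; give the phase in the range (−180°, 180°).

18.3 dB, -149.3°

Substitute s = j262:
Numerator: 1000(j262) + 500000 = 500000 + j262000
Denominator: (j262)^2 + 14(j262) + 40 = -68604 + j3668
|N| = √(500000² + 262000²) ≈ 5.6449e+05, ∠N ≈ 27.65°
|D| = √(68604² + 3668²) ≈ 68702, ∠D ≈ 176.94°
|G| = 5.6449e+05 / 68702 ≈ 8.2165
Gain = 20 log₁₀(8.2165) ≈ 18.29 dB
∠G = 27.65° − 176.94° = -149.29°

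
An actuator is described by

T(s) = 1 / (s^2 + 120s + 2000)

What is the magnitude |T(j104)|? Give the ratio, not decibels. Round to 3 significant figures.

Substitute s = j104:
Numerator: 1 = 1 + j0
Denominator: (j104)^2 + 120(j104) + 2000 = -8816 + j12480
|N| = √(1² + 0²) ≈ 1, ∠N ≈ 0.00°
|D| = √(8816² + 12480²) ≈ 15280, ∠D ≈ 125.24°
|T| = 1 / 15280 ≈ 6.5445e-05

6.54e-05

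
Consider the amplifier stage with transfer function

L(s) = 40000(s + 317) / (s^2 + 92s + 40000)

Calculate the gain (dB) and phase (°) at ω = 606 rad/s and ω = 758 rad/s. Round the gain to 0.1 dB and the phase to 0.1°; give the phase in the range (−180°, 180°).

ω = 606: 38.3 dB, -107.9°; ω = 758: 35.7 dB, -105.3°

At s = jω = j606:
zero (s+317): 317 + j606 → |·| = √(317²+606²) = √467725 ≈ 683.9, ∠ = arctan(606/317) ≈ 62.39°
quadratic: (j606)² + 92·j606 + 40000 = -327236 + j55752 → |·| ≈ 3.3195e+05, ∠ ≈ 170.33°
|L| = 40000 · 683.9 / 3.3195e+05 ≈ 82.41
Gain = 20 log₁₀(82.41) ≈ 38.32 dB
∠L = 62.39° − 170.33° = -107.94°

At s = jω = j758:
zero (s+317): 317 + j758 → |·| = √(317²+758²) = √675053 ≈ 821.62, ∠ = arctan(758/317) ≈ 67.31°
quadratic: (j758)² + 92·j758 + 40000 = -534564 + j69736 → |·| ≈ 5.3909e+05, ∠ ≈ 172.57°
|L| = 40000 · 821.62 / 5.3909e+05 ≈ 60.963
Gain = 20 log₁₀(60.963) ≈ 35.70 dB
∠L = 67.31° − 172.57° = -105.26°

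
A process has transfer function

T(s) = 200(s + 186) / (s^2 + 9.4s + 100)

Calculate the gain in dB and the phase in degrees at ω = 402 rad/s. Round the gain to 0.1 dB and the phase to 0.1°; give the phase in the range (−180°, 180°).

-5.2 dB, -113.5°

At s = jω = j402:
zero (s+186): 186 + j402 → |·| = √(186²+402²) = √196200 ≈ 442.94, ∠ = arctan(402/186) ≈ 65.17°
quadratic: (j402)² + 9.4·j402 + 100 = -161504 + j3778.8 → |·| ≈ 1.6155e+05, ∠ ≈ 178.66°
|T| = 200 · 442.94 / 1.6155e+05 ≈ 0.54836
Gain = 20 log₁₀(0.54836) ≈ -5.22 dB
∠T = 65.17° − 178.66° = -113.49°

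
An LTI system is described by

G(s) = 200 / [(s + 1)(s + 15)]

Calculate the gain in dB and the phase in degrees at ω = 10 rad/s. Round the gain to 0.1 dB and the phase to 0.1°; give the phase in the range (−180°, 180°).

At s = jω = j10:
pole (s+1): 1 + j10 → |·| = √(1²+10²) = √101 ≈ 10.05, ∠ = arctan(10/1) ≈ 84.29°
pole (s+15): 15 + j10 → |·| = √(15²+10²) = √325 ≈ 18.028, ∠ = arctan(10/15) ≈ 33.69°
|G| = 200 / 181.18 ≈ 1.1039
Gain = 20 log₁₀(1.1039) ≈ 0.86 dB
∠G = 0.00° − 117.98° = -117.98°

0.9 dB, -118.0°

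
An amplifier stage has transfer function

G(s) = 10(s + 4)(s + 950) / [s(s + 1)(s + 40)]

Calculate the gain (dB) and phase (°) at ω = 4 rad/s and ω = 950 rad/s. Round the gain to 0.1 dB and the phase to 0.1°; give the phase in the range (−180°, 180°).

At s = jω = j4:
zero (s+4): 4 + j4 → |·| = √(4²+4²) = √32 ≈ 5.6569, ∠ = arctan(4/4) ≈ 45.00°
zero (s+950): 950 + j4 → |·| = √(950²+4²) = √902516 ≈ 950.01, ∠ = arctan(4/950) ≈ 0.24°
pole (s+1): 1 + j4 → |·| = √(1²+4²) = √17 ≈ 4.1231, ∠ = arctan(4/1) ≈ 75.96°
pole (s+40): 40 + j4 → |·| = √(40²+4²) = √1616 ≈ 40.2, ∠ = arctan(4/40) ≈ 5.71°
pole at origin: |s| = 4, ∠ = 90.00° (in denominator)
|G| = 10 · 5374.1 / 662.99 ≈ 81.059
Gain = 20 log₁₀(81.059) ≈ 38.18 dB
∠G = 45.24° − 171.67° = -126.43°

At s = jω = j950:
zero (s+4): 4 + j950 → |·| = √(4²+950²) = √902516 ≈ 950.01, ∠ = arctan(950/4) ≈ 89.76°
zero (s+950): 950 + j950 → |·| = √(950²+950²) = √1805000 ≈ 1343.5, ∠ = arctan(950/950) ≈ 45.00°
pole (s+1): 1 + j950 → |·| = √(1²+950²) = √902501 ≈ 950, ∠ = arctan(950/1) ≈ 89.94°
pole (s+40): 40 + j950 → |·| = √(40²+950²) = √904100 ≈ 950.84, ∠ = arctan(950/40) ≈ 87.59°
pole at origin: |s| = 950, ∠ = 90.00° (in denominator)
|G| = 10 · 1.2763e+06 / 8.5813e+08 ≈ 0.014873
Gain = 20 log₁₀(0.014873) ≈ -36.55 dB
∠G = 134.76° − 267.53° = -132.77°

ω = 4: 38.2 dB, -126.4°; ω = 950: -36.6 dB, -132.8°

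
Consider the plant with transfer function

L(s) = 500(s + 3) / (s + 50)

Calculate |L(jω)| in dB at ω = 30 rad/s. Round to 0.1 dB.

48.3 dB

At s = jω = j30:
zero (s+3): 3 + j30 → |·| = √(3²+30²) = √909 ≈ 30.15, ∠ = arctan(30/3) ≈ 84.29°
pole (s+50): 50 + j30 → |·| = √(50²+30²) = √3400 ≈ 58.31, ∠ = arctan(30/50) ≈ 30.96°
|L| = 500 · 30.15 / 58.31 ≈ 258.53
Gain = 20 log₁₀(258.53) ≈ 48.25 dB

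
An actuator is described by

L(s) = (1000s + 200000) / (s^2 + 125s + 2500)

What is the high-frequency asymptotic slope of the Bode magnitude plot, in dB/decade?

-20 dB/decade

Each pole contributes −20 dB/decade at high frequency; each zero contributes +20 dB/decade.
Net: 1 zero(s) − 2 pole(s) → -20 dB/decade.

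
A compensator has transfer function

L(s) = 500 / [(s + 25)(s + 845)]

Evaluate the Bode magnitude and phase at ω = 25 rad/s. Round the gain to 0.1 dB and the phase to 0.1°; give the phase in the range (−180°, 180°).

At s = jω = j25:
pole (s+25): 25 + j25 → |·| = √(25²+25²) = √1250 ≈ 35.355, ∠ = arctan(25/25) ≈ 45.00°
pole (s+845): 845 + j25 → |·| = √(845²+25²) = √714650 ≈ 845.37, ∠ = arctan(25/845) ≈ 1.69°
|L| = 500 / 29888 ≈ 0.016729
Gain = 20 log₁₀(0.016729) ≈ -35.53 dB
∠L = 0.00° − 46.69° = -46.69°

-35.5 dB, -46.7°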